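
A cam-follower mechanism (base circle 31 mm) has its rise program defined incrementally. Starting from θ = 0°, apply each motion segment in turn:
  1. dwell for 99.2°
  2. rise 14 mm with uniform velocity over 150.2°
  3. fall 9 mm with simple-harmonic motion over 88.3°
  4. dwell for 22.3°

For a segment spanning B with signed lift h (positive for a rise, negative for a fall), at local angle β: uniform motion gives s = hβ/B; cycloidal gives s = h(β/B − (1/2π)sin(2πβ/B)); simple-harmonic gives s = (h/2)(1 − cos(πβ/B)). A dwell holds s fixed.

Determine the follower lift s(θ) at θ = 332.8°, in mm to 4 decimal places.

seg 1 [0°–99.2°] dwell: s stays 0.0000
seg 2 [99.2°–249.4°] uniform, h=14: full span → s += 14 → s = 14.0000
seg 3 [249.4°–337.7°] simple-harmonic, h=-9: θ=332.8° here. β=83.4, B=88.3. -9/2·(1 − cos(π·0.9445)) = -8.9318 → s = 5.0682

5.0682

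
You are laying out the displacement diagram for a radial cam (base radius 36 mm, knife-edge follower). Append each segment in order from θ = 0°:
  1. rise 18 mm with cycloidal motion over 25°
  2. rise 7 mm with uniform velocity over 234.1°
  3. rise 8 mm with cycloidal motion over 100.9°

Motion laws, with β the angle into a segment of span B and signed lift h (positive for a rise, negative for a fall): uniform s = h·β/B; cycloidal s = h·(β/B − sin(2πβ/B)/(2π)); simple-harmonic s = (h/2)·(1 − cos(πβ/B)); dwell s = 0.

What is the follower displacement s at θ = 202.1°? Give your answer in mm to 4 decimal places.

seg 1 [0°–25°] cycloidal, h=18: full span → s += 18 → s = 18.0000
seg 2 [25°–259.1°] uniform, h=7: θ=202.1° here. β=177.1, B=234.1. 7·177.1/234.1 = 5.2956 → s = 23.2956

23.2956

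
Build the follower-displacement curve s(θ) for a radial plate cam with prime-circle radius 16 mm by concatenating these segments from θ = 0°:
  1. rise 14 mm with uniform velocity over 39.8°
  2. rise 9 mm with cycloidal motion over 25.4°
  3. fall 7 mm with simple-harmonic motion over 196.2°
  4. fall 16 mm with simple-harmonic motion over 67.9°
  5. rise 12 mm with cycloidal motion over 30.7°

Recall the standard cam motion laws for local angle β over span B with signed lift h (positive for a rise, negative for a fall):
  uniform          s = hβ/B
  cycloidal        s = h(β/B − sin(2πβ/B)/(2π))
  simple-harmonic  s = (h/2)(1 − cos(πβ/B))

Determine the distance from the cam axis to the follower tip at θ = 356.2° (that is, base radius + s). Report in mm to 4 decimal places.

seg 1 [0°–39.8°] uniform, h=14: full span → s += 14 → s = 14.0000
seg 2 [39.8°–65.2°] cycloidal, h=9: full span → s += 9 → s = 23.0000
seg 3 [65.2°–261.4°] simple-harmonic, h=-7: full span → s += -7 → s = 16.0000
seg 4 [261.4°–329.3°] simple-harmonic, h=-16: full span → s += -16 → s = 0.0000
seg 5 [329.3°–360°] cycloidal, h=12: θ=356.2° here. β=26.9, B=30.7. 12·(0.8762 − sin(2π·0.8762)/(2π)) = 11.8547 → s = 11.8547
radial distance = base radius + s = 16 + 11.8547 = 27.8547

27.8547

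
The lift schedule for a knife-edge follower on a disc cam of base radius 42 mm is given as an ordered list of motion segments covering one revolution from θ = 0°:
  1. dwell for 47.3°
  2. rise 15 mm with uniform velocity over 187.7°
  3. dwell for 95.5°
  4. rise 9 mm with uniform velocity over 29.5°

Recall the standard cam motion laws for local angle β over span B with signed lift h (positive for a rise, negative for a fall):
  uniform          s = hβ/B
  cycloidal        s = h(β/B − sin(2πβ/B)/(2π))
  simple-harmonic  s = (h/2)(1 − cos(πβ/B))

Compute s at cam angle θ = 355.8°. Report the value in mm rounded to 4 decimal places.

seg 1 [0°–47.3°] dwell: s stays 0.0000
seg 2 [47.3°–235°] uniform, h=15: full span → s += 15 → s = 15.0000
seg 3 [235°–330.5°] dwell: s stays 15.0000
seg 4 [330.5°–360°] uniform, h=9: θ=355.8° here. β=25.3, B=29.5. 9·25.3/29.5 = 7.7186 → s = 22.7186

22.7186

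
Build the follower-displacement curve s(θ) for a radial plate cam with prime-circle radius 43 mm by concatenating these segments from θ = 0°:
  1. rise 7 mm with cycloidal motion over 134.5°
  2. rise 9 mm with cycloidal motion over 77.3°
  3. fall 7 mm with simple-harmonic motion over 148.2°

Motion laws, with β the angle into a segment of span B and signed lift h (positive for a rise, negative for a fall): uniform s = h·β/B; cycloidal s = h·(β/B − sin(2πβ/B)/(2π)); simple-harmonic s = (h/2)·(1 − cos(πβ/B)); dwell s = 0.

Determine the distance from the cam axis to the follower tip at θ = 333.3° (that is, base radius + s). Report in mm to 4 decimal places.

seg 1 [0°–134.5°] cycloidal, h=7: full span → s += 7 → s = 7.0000
seg 2 [134.5°–211.8°] cycloidal, h=9: full span → s += 9 → s = 16.0000
seg 3 [211.8°–360°] simple-harmonic, h=-7: θ=333.3° here. β=121.5, B=148.2. -7/2·(1 − cos(π·0.8198)) = -6.4542 → s = 9.5458
radial distance = base radius + s = 43 + 9.5458 = 52.5458

52.5458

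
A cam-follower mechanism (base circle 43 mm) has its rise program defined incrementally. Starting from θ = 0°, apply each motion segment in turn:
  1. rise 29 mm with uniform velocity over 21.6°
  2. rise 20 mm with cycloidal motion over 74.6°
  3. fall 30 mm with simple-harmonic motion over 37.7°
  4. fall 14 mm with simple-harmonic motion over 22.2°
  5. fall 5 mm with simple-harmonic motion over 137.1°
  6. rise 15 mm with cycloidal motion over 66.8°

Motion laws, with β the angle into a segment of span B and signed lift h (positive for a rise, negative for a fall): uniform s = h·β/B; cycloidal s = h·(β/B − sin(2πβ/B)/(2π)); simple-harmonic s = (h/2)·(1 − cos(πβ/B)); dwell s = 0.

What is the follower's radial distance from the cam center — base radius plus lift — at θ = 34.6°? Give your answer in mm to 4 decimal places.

seg 1 [0°–21.6°] uniform, h=29: full span → s += 29 → s = 29.0000
seg 2 [21.6°–96.2°] cycloidal, h=20: θ=34.6° here. β=13, B=74.6. 20·(0.1743 − sin(2π·0.1743)/(2π)) = 0.6558 → s = 29.6558
radial distance = base radius + s = 43 + 29.6558 = 72.6558

72.6558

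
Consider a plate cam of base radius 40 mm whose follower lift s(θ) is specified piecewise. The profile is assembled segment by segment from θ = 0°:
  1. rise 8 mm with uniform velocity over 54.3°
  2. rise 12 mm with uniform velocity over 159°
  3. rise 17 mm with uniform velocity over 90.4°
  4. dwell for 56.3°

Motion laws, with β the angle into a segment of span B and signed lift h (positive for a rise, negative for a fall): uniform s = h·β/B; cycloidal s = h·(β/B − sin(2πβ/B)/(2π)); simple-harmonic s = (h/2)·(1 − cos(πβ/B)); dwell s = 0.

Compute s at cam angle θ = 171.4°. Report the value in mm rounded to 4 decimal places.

seg 1 [0°–54.3°] uniform, h=8: full span → s += 8 → s = 8.0000
seg 2 [54.3°–213.3°] uniform, h=12: θ=171.4° here. β=117.1, B=159. 12·117.1/159 = 8.8377 → s = 16.8377

16.8377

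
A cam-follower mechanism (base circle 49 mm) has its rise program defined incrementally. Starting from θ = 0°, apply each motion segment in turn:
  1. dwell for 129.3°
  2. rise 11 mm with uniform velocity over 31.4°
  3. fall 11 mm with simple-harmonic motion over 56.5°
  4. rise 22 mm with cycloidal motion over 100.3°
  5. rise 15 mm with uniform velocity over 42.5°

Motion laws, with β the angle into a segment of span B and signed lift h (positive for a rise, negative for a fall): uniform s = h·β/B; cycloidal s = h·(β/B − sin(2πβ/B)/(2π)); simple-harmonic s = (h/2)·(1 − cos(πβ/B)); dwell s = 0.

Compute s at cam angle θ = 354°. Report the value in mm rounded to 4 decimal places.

seg 1 [0°–129.3°] dwell: s stays 0.0000
seg 2 [129.3°–160.7°] uniform, h=11: full span → s += 11 → s = 11.0000
seg 3 [160.7°–217.2°] simple-harmonic, h=-11: full span → s += -11 → s = 0.0000
seg 4 [217.2°–317.5°] cycloidal, h=22: full span → s += 22 → s = 22.0000
seg 5 [317.5°–360°] uniform, h=15: θ=354° here. β=36.5, B=42.5. 15·36.5/42.5 = 12.8824 → s = 34.8824

34.8824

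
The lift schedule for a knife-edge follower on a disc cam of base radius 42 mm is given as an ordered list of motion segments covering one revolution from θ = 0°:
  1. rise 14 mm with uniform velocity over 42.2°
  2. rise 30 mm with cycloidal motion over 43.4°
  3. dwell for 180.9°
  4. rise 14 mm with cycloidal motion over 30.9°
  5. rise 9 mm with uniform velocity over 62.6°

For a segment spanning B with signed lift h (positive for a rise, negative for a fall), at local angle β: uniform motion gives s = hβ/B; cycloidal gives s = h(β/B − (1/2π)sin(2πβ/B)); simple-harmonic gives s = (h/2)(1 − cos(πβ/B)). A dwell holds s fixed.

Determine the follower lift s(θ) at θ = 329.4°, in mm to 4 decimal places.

seg 1 [0°–42.2°] uniform, h=14: full span → s += 14 → s = 14.0000
seg 2 [42.2°–85.6°] cycloidal, h=30: full span → s += 30 → s = 44.0000
seg 3 [85.6°–266.5°] dwell: s stays 44.0000
seg 4 [266.5°–297.4°] cycloidal, h=14: full span → s += 14 → s = 58.0000
seg 5 [297.4°–360°] uniform, h=9: θ=329.4° here. β=32, B=62.6. 9·32/62.6 = 4.6006 → s = 62.6006

62.6006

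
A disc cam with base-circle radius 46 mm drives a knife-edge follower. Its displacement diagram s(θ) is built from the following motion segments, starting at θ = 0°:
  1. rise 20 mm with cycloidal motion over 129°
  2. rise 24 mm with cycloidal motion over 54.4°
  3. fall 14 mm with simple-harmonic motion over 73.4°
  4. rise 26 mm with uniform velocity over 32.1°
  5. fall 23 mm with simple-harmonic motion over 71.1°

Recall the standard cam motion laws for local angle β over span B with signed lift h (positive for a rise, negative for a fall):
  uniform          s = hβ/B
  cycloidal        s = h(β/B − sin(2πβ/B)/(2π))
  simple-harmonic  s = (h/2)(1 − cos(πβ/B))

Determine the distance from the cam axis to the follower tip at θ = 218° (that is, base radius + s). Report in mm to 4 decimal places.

seg 1 [0°–129°] cycloidal, h=20: full span → s += 20 → s = 20.0000
seg 2 [129°–183.4°] cycloidal, h=24: full span → s += 24 → s = 44.0000
seg 3 [183.4°–256.8°] simple-harmonic, h=-14: θ=218° here. β=34.6, B=73.4. -14/2·(1 − cos(π·0.4714)) = -6.3717 → s = 37.6283
radial distance = base radius + s = 46 + 37.6283 = 83.6283

83.6283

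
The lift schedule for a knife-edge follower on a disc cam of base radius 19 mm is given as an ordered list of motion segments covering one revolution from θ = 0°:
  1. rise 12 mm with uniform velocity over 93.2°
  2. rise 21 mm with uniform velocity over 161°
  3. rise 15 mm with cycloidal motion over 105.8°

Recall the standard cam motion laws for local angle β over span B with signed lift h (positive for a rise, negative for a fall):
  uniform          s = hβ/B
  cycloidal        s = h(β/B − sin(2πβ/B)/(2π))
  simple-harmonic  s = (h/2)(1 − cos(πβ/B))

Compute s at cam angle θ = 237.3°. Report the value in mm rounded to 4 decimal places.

seg 1 [0°–93.2°] uniform, h=12: full span → s += 12 → s = 12.0000
seg 2 [93.2°–254.2°] uniform, h=21: θ=237.3° here. β=144.1, B=161. 21·144.1/161 = 18.7957 → s = 30.7957

30.7957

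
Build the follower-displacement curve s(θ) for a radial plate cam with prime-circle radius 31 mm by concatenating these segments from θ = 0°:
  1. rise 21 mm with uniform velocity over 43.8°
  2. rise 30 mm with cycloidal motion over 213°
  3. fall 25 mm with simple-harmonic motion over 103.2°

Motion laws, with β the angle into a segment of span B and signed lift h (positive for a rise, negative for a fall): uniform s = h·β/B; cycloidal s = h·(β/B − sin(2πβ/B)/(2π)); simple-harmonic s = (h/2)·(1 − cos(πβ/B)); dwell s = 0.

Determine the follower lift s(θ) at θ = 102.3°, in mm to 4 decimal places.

seg 1 [0°–43.8°] uniform, h=21: full span → s += 21 → s = 21.0000
seg 2 [43.8°–256.8°] cycloidal, h=30: θ=102.3° here. β=58.5, B=213. 30·(0.2746 − sin(2π·0.2746)/(2π)) = 3.5219 → s = 24.5219

24.5219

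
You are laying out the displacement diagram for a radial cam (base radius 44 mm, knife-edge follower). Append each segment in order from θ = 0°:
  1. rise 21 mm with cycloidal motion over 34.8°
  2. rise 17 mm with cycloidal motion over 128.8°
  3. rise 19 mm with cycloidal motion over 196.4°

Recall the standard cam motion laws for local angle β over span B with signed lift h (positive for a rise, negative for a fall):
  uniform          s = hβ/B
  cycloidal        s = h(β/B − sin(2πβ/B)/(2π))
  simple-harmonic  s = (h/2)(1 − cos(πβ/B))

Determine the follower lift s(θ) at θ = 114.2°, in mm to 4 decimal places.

seg 1 [0°–34.8°] cycloidal, h=21: full span → s += 21 → s = 21.0000
seg 2 [34.8°–163.6°] cycloidal, h=17: θ=114.2° here. β=79.4, B=128.8. 17·(0.6165 − sin(2π·0.6165)/(2π)) = 12.2876 → s = 33.2876

33.2876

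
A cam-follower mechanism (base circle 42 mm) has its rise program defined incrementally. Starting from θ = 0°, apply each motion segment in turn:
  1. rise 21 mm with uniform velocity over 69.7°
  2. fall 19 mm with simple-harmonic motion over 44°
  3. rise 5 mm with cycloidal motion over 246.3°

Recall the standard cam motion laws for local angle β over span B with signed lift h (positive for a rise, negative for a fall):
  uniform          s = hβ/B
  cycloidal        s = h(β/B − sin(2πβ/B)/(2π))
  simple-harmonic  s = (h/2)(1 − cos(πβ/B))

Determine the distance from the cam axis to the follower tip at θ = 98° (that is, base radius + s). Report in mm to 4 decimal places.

seg 1 [0°–69.7°] uniform, h=21: full span → s += 21 → s = 21.0000
seg 2 [69.7°–113.7°] simple-harmonic, h=-19: θ=98° here. β=28.3, B=44. -19/2·(1 − cos(π·0.6432)) = -13.6306 → s = 7.3694
radial distance = base radius + s = 42 + 7.3694 = 49.3694

49.3694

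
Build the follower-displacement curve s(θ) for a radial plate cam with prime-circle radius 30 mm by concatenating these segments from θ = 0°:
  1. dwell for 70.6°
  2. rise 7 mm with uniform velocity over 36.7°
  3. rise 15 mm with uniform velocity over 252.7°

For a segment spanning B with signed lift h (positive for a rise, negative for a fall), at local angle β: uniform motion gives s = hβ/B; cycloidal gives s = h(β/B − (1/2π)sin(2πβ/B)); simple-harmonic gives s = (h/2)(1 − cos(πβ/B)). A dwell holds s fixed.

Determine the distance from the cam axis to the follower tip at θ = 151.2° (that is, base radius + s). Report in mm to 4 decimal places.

seg 1 [0°–70.6°] dwell: s stays 0.0000
seg 2 [70.6°–107.3°] uniform, h=7: full span → s += 7 → s = 7.0000
seg 3 [107.3°–360°] uniform, h=15: θ=151.2° here. β=43.9, B=252.7. 15·43.9/252.7 = 2.6059 → s = 9.6059
radial distance = base radius + s = 30 + 9.6059 = 39.6059

39.6059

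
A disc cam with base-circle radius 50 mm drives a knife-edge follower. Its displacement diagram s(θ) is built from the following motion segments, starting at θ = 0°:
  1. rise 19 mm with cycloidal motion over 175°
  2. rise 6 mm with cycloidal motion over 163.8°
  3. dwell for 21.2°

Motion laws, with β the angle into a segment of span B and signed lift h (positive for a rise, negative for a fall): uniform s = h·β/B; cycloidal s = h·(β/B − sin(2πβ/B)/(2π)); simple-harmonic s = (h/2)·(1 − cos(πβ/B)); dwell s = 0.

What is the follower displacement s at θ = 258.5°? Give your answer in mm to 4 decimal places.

seg 1 [0°–175°] cycloidal, h=19: full span → s += 19 → s = 19.0000
seg 2 [175°–338.8°] cycloidal, h=6: θ=258.5° here. β=83.5, B=163.8. 6·(0.5098 − sin(2π·0.5098)/(2π)) = 3.1172 → s = 22.1172

22.1172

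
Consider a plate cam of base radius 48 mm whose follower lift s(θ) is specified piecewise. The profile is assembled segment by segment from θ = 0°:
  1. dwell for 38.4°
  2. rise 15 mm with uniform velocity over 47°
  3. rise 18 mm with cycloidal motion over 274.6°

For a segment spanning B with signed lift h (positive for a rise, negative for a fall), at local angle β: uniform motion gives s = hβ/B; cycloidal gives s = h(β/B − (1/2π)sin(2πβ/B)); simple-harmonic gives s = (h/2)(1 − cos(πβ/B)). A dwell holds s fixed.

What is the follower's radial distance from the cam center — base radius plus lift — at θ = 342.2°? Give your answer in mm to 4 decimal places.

seg 1 [0°–38.4°] dwell: s stays 0.0000
seg 2 [38.4°–85.4°] uniform, h=15: full span → s += 15 → s = 15.0000
seg 3 [85.4°–360°] cycloidal, h=18: θ=342.2° here. β=256.8, B=274.6. 18·(0.9352 − sin(2π·0.9352)/(2π)) = 17.9680 → s = 32.9680
radial distance = base radius + s = 48 + 32.9680 = 80.9680

80.9680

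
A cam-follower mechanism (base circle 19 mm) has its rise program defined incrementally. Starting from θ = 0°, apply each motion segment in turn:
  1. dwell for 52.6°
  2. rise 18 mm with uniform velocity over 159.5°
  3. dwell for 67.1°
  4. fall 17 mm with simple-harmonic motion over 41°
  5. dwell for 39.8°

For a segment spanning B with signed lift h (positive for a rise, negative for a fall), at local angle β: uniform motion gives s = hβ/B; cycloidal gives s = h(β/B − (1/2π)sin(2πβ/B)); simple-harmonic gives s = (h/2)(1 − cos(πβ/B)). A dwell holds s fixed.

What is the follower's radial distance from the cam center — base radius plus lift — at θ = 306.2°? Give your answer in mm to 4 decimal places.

seg 1 [0°–52.6°] dwell: s stays 0.0000
seg 2 [52.6°–212.1°] uniform, h=18: full span → s += 18 → s = 18.0000
seg 3 [212.1°–279.2°] dwell: s stays 18.0000
seg 4 [279.2°–320.2°] simple-harmonic, h=-17: θ=306.2° here. β=27, B=41. -17/2·(1 − cos(π·0.6585)) = -12.5606 → s = 5.4394
radial distance = base radius + s = 19 + 5.4394 = 24.4394

24.4394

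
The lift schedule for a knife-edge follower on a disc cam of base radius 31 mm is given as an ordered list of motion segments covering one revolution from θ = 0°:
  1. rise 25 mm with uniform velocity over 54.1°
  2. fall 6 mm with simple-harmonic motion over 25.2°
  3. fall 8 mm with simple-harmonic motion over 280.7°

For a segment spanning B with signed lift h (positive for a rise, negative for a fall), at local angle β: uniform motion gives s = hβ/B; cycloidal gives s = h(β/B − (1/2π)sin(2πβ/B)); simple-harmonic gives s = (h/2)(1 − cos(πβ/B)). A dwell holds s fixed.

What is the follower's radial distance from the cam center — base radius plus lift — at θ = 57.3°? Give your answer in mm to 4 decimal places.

seg 1 [0°–54.1°] uniform, h=25: full span → s += 25 → s = 25.0000
seg 2 [54.1°–79.3°] simple-harmonic, h=-6: θ=57.3° here. β=3.2, B=25.2. -6/2·(1 − cos(π·0.1270)) = -0.2356 → s = 24.7644
radial distance = base radius + s = 31 + 24.7644 = 55.7644

55.7644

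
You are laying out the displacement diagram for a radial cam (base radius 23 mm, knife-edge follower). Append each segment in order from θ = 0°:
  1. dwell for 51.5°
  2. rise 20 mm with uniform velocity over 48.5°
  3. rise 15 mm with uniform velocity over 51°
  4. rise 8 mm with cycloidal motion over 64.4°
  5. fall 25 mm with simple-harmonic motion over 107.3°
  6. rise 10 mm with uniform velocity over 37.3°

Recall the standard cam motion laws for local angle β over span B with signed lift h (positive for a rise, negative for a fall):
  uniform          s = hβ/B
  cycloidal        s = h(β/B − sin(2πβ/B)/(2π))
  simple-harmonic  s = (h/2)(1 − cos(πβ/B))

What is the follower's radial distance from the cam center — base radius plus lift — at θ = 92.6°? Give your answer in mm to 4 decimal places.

seg 1 [0°–51.5°] dwell: s stays 0.0000
seg 2 [51.5°–100°] uniform, h=20: θ=92.6° here. β=41.1, B=48.5. 20·41.1/48.5 = 16.9485 → s = 16.9485
radial distance = base radius + s = 23 + 16.9485 = 39.9485

39.9485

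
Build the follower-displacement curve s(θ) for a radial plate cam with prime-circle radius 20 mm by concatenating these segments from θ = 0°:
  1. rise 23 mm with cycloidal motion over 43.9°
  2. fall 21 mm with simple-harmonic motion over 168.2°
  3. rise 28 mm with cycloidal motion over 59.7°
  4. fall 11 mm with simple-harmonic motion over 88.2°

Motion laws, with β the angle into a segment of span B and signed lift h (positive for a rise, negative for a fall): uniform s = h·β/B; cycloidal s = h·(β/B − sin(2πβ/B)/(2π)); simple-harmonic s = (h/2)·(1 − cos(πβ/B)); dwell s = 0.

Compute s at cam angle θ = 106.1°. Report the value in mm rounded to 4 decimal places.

seg 1 [0°–43.9°] cycloidal, h=23: full span → s += 23 → s = 23.0000
seg 2 [43.9°–212.1°] simple-harmonic, h=-21: θ=106.1° here. β=62.2, B=168.2. -21/2·(1 − cos(π·0.3698)) = -6.3238 → s = 16.6762

16.6762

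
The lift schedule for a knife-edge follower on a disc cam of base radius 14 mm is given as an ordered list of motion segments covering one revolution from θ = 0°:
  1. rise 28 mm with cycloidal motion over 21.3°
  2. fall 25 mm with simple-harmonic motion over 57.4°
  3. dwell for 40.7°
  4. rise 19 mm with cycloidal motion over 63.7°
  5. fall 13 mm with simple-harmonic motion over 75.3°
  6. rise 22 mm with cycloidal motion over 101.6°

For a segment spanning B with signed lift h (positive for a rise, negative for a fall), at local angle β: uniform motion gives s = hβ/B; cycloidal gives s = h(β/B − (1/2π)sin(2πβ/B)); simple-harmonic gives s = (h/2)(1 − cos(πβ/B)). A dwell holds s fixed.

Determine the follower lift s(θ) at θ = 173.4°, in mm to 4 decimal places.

seg 1 [0°–21.3°] cycloidal, h=28: full span → s += 28 → s = 28.0000
seg 2 [21.3°–78.7°] simple-harmonic, h=-25: full span → s += -25 → s = 3.0000
seg 3 [78.7°–119.4°] dwell: s stays 3.0000
seg 4 [119.4°–183.1°] cycloidal, h=19: θ=173.4° here. β=54, B=63.7. 19·(0.8477 − sin(2π·0.8477)/(2π)) = 18.5783 → s = 21.5783

21.5783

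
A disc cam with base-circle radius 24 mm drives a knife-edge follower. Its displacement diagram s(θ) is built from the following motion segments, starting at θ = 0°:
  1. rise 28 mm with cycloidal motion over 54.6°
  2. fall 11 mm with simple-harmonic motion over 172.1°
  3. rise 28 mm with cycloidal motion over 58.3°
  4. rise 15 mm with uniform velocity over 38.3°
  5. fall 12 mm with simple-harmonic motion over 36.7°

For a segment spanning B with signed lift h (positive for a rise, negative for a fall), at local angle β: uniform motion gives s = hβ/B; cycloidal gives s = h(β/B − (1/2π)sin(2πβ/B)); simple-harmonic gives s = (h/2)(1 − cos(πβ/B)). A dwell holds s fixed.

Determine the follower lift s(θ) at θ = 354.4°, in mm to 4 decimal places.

seg 1 [0°–54.6°] cycloidal, h=28: full span → s += 28 → s = 28.0000
seg 2 [54.6°–226.7°] simple-harmonic, h=-11: full span → s += -11 → s = 17.0000
seg 3 [226.7°–285°] cycloidal, h=28: full span → s += 28 → s = 45.0000
seg 4 [285°–323.3°] uniform, h=15: full span → s += 15 → s = 60.0000
seg 5 [323.3°–360°] simple-harmonic, h=-12: θ=354.4° here. β=31.1, B=36.7. -12/2·(1 − cos(π·0.8474)) = -11.3237 → s = 48.6763

48.6763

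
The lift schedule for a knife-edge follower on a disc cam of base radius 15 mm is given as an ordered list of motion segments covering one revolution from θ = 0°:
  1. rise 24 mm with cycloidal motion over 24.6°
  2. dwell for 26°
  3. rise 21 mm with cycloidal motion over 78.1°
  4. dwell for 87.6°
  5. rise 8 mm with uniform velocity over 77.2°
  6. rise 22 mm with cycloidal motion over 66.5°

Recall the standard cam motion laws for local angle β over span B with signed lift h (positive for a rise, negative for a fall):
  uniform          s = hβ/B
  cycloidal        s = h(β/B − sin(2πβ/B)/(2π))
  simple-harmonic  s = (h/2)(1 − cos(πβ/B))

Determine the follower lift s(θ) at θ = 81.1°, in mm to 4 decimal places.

seg 1 [0°–24.6°] cycloidal, h=24: full span → s += 24 → s = 24.0000
seg 2 [24.6°–50.6°] dwell: s stays 24.0000
seg 3 [50.6°–128.7°] cycloidal, h=21: θ=81.1° here. β=30.5, B=78.1. 21·(0.3905 − sin(2π·0.3905)/(2π)) = 6.0791 → s = 30.0791

30.0791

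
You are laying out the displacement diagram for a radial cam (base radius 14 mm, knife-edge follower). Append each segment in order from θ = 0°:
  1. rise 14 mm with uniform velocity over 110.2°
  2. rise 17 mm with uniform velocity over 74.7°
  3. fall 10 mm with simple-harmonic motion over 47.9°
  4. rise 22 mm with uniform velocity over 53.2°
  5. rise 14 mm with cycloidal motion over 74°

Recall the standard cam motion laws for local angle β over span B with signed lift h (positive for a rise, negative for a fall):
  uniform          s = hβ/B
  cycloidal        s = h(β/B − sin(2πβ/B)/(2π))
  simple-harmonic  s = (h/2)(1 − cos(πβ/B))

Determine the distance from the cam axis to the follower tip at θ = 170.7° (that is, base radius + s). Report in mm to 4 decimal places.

seg 1 [0°–110.2°] uniform, h=14: full span → s += 14 → s = 14.0000
seg 2 [110.2°–184.9°] uniform, h=17: θ=170.7° here. β=60.5, B=74.7. 17·60.5/74.7 = 13.7684 → s = 27.7684
radial distance = base radius + s = 14 + 27.7684 = 41.7684

41.7684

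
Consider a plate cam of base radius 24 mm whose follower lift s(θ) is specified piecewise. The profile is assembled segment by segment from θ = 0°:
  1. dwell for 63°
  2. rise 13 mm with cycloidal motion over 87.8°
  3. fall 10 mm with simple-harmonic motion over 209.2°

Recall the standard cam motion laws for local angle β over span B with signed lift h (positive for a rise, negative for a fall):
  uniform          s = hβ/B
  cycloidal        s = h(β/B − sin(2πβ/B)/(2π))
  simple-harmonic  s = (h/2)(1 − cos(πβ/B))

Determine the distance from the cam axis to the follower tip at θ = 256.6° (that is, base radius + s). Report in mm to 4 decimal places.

seg 1 [0°–63°] dwell: s stays 0.0000
seg 2 [63°–150.8°] cycloidal, h=13: full span → s += 13 → s = 13.0000
seg 3 [150.8°–360°] simple-harmonic, h=-10: θ=256.6° here. β=105.8, B=209.2. -10/2·(1 − cos(π·0.5057)) = -5.0901 → s = 7.9099
radial distance = base radius + s = 24 + 7.9099 = 31.9099

31.9099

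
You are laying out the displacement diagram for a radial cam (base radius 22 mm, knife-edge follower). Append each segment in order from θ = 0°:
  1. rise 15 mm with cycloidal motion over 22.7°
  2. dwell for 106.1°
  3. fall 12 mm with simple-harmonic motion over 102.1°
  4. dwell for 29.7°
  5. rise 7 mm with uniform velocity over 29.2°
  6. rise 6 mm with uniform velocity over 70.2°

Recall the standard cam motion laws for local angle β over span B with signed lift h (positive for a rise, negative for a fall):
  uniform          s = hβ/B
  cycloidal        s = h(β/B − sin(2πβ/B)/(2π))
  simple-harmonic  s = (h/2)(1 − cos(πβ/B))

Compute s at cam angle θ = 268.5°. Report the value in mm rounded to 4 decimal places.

seg 1 [0°–22.7°] cycloidal, h=15: full span → s += 15 → s = 15.0000
seg 2 [22.7°–128.8°] dwell: s stays 15.0000
seg 3 [128.8°–230.9°] simple-harmonic, h=-12: full span → s += -12 → s = 3.0000
seg 4 [230.9°–260.6°] dwell: s stays 3.0000
seg 5 [260.6°–289.8°] uniform, h=7: θ=268.5° here. β=7.9, B=29.2. 7·7.9/29.2 = 1.8938 → s = 4.8938

4.8938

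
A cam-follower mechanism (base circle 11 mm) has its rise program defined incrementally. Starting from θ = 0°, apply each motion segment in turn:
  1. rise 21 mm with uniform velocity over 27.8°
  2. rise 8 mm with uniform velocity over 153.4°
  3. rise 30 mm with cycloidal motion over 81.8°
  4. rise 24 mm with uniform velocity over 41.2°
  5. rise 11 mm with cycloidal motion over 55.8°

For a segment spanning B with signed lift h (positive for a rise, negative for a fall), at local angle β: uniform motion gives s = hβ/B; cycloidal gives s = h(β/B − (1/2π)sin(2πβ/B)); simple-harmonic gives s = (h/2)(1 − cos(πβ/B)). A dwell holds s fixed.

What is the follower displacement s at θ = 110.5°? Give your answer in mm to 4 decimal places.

seg 1 [0°–27.8°] uniform, h=21: full span → s += 21 → s = 21.0000
seg 2 [27.8°–181.2°] uniform, h=8: θ=110.5° here. β=82.7, B=153.4. 8·82.7/153.4 = 4.3129 → s = 25.3129

25.3129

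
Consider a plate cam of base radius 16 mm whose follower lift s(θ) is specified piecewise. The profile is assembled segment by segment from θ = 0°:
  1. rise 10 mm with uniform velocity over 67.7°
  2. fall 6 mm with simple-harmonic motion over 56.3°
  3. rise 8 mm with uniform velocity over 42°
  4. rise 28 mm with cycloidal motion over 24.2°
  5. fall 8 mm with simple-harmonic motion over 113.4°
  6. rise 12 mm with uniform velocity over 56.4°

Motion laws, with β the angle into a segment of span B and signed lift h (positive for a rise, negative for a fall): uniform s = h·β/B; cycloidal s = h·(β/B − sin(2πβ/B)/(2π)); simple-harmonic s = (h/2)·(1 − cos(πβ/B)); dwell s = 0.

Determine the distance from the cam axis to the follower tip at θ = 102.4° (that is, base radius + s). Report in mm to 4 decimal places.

seg 1 [0°–67.7°] uniform, h=10: full span → s += 10 → s = 10.0000
seg 2 [67.7°–124°] simple-harmonic, h=-6: θ=102.4° here. β=34.7, B=56.3. -6/2·(1 − cos(π·0.6163)) = -4.0722 → s = 5.9278
radial distance = base radius + s = 16 + 5.9278 = 21.9278

21.9278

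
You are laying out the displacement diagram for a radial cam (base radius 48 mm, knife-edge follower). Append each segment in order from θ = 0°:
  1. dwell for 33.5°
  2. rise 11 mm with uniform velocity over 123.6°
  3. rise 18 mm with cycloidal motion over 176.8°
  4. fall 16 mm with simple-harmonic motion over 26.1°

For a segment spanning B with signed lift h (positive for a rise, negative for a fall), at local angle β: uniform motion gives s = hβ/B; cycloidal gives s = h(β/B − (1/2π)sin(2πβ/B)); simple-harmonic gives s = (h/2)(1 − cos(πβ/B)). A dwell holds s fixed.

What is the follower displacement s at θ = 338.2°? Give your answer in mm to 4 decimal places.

seg 1 [0°–33.5°] dwell: s stays 0.0000
seg 2 [33.5°–157.1°] uniform, h=11: full span → s += 11 → s = 11.0000
seg 3 [157.1°–333.9°] cycloidal, h=18: full span → s += 18 → s = 29.0000
seg 4 [333.9°–360°] simple-harmonic, h=-16: θ=338.2° here. β=4.3, B=26.1. -16/2·(1 − cos(π·0.1648)) = -1.0478 → s = 27.9522

27.9522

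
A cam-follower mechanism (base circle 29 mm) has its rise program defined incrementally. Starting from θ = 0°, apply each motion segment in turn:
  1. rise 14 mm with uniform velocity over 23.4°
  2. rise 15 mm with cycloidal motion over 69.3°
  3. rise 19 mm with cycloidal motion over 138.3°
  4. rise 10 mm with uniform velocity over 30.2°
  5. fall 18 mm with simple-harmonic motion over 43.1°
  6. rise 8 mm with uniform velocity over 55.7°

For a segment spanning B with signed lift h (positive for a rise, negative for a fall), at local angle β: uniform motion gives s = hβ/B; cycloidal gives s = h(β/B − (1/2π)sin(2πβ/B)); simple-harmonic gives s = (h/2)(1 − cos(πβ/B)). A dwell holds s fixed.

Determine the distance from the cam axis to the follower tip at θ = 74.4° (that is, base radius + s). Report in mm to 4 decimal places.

seg 1 [0°–23.4°] uniform, h=14: full span → s += 14 → s = 14.0000
seg 2 [23.4°–92.7°] cycloidal, h=15: θ=74.4° here. β=51, B=69.3. 15·(0.7359 − sin(2π·0.7359)/(2π)) = 13.4170 → s = 27.4170
radial distance = base radius + s = 29 + 27.4170 = 56.4170

56.4170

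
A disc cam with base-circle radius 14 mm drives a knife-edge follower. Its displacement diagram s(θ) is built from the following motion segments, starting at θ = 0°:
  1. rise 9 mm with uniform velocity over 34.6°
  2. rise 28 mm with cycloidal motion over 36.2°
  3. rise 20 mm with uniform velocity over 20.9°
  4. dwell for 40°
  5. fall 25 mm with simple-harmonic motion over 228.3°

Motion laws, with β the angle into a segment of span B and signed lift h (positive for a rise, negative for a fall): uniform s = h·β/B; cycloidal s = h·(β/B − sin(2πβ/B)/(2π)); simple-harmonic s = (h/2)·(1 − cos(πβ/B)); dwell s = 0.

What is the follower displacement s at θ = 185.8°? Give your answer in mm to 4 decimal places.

seg 1 [0°–34.6°] uniform, h=9: full span → s += 9 → s = 9.0000
seg 2 [34.6°–70.8°] cycloidal, h=28: full span → s += 28 → s = 37.0000
seg 3 [70.8°–91.7°] uniform, h=20: full span → s += 20 → s = 57.0000
seg 4 [91.7°–131.7°] dwell: s stays 57.0000
seg 5 [131.7°–360°] simple-harmonic, h=-25: θ=185.8° here. β=54.1, B=228.3. -25/2·(1 − cos(π·0.2370)) = -3.3068 → s = 53.6932

53.6932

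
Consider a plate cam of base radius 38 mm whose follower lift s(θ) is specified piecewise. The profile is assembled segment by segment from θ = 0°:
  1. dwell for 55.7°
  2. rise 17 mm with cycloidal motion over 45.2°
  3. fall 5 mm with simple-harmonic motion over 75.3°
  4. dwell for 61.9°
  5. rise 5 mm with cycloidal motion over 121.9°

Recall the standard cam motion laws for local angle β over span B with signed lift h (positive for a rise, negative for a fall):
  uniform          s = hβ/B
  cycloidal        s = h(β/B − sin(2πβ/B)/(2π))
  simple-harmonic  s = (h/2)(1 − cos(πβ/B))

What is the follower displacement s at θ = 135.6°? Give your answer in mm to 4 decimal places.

seg 1 [0°–55.7°] dwell: s stays 0.0000
seg 2 [55.7°–100.9°] cycloidal, h=17: full span → s += 17 → s = 17.0000
seg 3 [100.9°–176.2°] simple-harmonic, h=-5: θ=135.6° here. β=34.7, B=75.3. -5/2·(1 − cos(π·0.4608)) = -2.1931 → s = 14.8069

14.8069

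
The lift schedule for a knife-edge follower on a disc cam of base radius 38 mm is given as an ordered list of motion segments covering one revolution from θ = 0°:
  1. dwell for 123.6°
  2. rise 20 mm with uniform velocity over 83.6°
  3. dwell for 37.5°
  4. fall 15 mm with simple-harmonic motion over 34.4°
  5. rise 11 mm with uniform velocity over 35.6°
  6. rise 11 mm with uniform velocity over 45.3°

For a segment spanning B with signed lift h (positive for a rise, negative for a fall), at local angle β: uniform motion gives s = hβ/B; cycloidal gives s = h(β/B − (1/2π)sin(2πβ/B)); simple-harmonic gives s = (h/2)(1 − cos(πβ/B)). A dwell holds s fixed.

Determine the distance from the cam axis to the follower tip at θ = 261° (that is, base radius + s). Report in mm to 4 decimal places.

seg 1 [0°–123.6°] dwell: s stays 0.0000
seg 2 [123.6°–207.2°] uniform, h=20: full span → s += 20 → s = 20.0000
seg 3 [207.2°–244.7°] dwell: s stays 20.0000
seg 4 [244.7°–279.1°] simple-harmonic, h=-15: θ=261° here. β=16.3, B=34.4. -15/2·(1 − cos(π·0.4738)) = -6.8842 → s = 13.1158
radial distance = base radius + s = 38 + 13.1158 = 51.1158

51.1158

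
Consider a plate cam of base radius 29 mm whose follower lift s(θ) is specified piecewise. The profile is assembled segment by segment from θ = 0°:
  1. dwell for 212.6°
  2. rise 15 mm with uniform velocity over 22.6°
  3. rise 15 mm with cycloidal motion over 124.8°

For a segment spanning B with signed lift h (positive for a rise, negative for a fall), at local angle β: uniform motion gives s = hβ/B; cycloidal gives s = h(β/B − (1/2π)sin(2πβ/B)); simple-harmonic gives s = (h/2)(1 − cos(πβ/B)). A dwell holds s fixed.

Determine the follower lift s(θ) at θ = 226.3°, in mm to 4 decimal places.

seg 1 [0°–212.6°] dwell: s stays 0.0000
seg 2 [212.6°–235.2°] uniform, h=15: θ=226.3° here. β=13.7, B=22.6. 15·13.7/22.6 = 9.0929 → s = 9.0929

9.0929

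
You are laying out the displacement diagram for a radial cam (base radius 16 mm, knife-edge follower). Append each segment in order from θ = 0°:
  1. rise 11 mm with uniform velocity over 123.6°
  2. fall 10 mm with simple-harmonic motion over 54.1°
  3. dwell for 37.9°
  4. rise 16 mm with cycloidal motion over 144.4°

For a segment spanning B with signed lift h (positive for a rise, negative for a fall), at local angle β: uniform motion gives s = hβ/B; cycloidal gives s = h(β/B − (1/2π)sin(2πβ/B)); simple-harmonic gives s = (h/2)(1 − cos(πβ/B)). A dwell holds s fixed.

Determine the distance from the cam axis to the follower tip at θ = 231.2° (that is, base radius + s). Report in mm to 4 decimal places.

seg 1 [0°–123.6°] uniform, h=11: full span → s += 11 → s = 11.0000
seg 2 [123.6°–177.7°] simple-harmonic, h=-10: full span → s += -10 → s = 1.0000
seg 3 [177.7°–215.6°] dwell: s stays 1.0000
seg 4 [215.6°–360°] cycloidal, h=16: θ=231.2° here. β=15.6, B=144.4. 16·(0.1080 − sin(2π·0.1080)/(2π)) = 0.1297 → s = 1.1297
radial distance = base radius + s = 16 + 1.1297 = 17.1297

17.1297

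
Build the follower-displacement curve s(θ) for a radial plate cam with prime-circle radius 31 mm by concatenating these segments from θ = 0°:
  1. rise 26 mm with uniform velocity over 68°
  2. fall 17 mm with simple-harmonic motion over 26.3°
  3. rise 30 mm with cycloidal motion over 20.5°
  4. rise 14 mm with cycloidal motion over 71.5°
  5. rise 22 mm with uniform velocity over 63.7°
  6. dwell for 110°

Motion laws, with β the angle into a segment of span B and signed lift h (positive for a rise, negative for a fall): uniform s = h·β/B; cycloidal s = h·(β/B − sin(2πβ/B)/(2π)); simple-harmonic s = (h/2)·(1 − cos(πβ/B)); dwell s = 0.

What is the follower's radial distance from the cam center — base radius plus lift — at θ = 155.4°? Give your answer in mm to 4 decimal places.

seg 1 [0°–68°] uniform, h=26: full span → s += 26 → s = 26.0000
seg 2 [68°–94.3°] simple-harmonic, h=-17: full span → s += -17 → s = 9.0000
seg 3 [94.3°–114.8°] cycloidal, h=30: full span → s += 30 → s = 39.0000
seg 4 [114.8°–186.3°] cycloidal, h=14: θ=155.4° here. β=40.6, B=71.5. 14·(0.5678 − sin(2π·0.5678)/(2π)) = 8.8708 → s = 47.8708
radial distance = base radius + s = 31 + 47.8708 = 78.8708

78.8708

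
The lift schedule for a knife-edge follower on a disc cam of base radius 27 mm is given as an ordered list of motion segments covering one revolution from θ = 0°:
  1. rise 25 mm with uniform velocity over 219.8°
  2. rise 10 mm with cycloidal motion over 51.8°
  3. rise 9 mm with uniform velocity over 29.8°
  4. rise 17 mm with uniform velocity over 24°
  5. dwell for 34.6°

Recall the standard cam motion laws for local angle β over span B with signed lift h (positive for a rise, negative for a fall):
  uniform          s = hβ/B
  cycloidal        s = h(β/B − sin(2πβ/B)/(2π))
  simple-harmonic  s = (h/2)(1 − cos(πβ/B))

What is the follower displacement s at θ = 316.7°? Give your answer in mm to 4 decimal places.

seg 1 [0°–219.8°] uniform, h=25: full span → s += 25 → s = 25.0000
seg 2 [219.8°–271.6°] cycloidal, h=10: full span → s += 10 → s = 35.0000
seg 3 [271.6°–301.4°] uniform, h=9: full span → s += 9 → s = 44.0000
seg 4 [301.4°–325.4°] uniform, h=17: θ=316.7° here. β=15.3, B=24. 17·15.3/24 = 10.8375 → s = 54.8375

54.8375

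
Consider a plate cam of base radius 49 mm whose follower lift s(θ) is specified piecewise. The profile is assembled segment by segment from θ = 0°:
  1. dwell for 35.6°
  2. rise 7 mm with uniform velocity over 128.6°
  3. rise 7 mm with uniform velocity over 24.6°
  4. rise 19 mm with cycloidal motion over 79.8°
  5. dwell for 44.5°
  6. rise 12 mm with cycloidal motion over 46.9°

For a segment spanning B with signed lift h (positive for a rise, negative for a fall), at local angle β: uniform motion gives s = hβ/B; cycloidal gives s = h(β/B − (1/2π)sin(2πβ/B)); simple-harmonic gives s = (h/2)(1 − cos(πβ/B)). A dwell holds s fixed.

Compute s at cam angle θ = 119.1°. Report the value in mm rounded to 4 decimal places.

seg 1 [0°–35.6°] dwell: s stays 0.0000
seg 2 [35.6°–164.2°] uniform, h=7: θ=119.1° here. β=83.5, B=128.6. 7·83.5/128.6 = 4.5451 → s = 4.5451

4.5451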